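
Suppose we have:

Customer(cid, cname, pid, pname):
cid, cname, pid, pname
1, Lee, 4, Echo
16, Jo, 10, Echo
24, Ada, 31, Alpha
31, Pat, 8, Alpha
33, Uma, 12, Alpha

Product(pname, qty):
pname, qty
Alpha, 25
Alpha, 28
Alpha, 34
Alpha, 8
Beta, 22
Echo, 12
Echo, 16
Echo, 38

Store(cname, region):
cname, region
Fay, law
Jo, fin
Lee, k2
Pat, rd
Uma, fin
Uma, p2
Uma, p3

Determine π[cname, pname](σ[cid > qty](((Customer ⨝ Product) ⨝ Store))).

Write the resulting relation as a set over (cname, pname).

Natural join on pname: {(1, Lee, 4, Echo, 12), (1, Lee, 4, Echo, 16), (1, Lee, 4, Echo, 38), (16, Jo, 10, Echo, 12), (16, Jo, 10, Echo, 16), (16, Jo, 10, Echo, 38), (24, Ada, 31, Alpha, 25), (24, Ada, 31, Alpha, 28), (24, Ada, 31, Alpha, 34), (24, Ada, 31, Alpha, 8), (31, Pat, 8, Alpha, 25), (31, Pat, 8, Alpha, 28), (31, Pat, 8, Alpha, 34), (31, Pat, 8, Alpha, 8), (33, Uma, 12, Alpha, 25), (33, Uma, 12, Alpha, 28), (33, Uma, 12, Alpha, 34), (33, Uma, 12, Alpha, 8)}
Natural join on cname: {(1, Lee, 4, Echo, 12, k2), (1, Lee, 4, Echo, 16, k2), (1, Lee, 4, Echo, 38, k2), (16, Jo, 10, Echo, 12, fin), (16, Jo, 10, Echo, 16, fin), (16, Jo, 10, Echo, 38, fin), (31, Pat, 8, Alpha, 25, rd), (31, Pat, 8, Alpha, 28, rd), (31, Pat, 8, Alpha, 34, rd), (31, Pat, 8, Alpha, 8, rd), (33, Uma, 12, Alpha, 25, fin), (33, Uma, 12, Alpha, 25, p2), (33, Uma, 12, Alpha, 25, p3), (33, Uma, 12, Alpha, 28, fin), (33, Uma, 12, Alpha, 28, p2), (33, Uma, 12, Alpha, 28, p3), (33, Uma, 12, Alpha, 34, fin), (33, Uma, 12, Alpha, 34, p2), (33, Uma, 12, Alpha, 34, p3), (33, Uma, 12, Alpha, 8, fin), (33, Uma, 12, Alpha, 8, p2), (33, Uma, 12, Alpha, 8, p3)}
σ[cid > qty]: keep tuples satisfying cid > qty → {(16, Jo, 10, Echo, 12, fin), (31, Pat, 8, Alpha, 25, rd), (31, Pat, 8, Alpha, 28, rd), (31, Pat, 8, Alpha, 8, rd), (33, Uma, 12, Alpha, 25, fin), (33, Uma, 12, Alpha, 25, p2), (33, Uma, 12, Alpha, 25, p3), (33, Uma, 12, Alpha, 28, fin), (33, Uma, 12, Alpha, 28, p2), (33, Uma, 12, Alpha, 28, p3), (33, Uma, 12, Alpha, 8, fin), (33, Uma, 12, Alpha, 8, p2), (33, Uma, 12, Alpha, 8, p3)}
Keep only column(s) cname, pname (10 duplicate(s) eliminated): {(Jo, Echo), (Pat, Alpha), (Uma, Alpha)}

{(Jo, Echo), (Pat, Alpha), (Uma, Alpha)}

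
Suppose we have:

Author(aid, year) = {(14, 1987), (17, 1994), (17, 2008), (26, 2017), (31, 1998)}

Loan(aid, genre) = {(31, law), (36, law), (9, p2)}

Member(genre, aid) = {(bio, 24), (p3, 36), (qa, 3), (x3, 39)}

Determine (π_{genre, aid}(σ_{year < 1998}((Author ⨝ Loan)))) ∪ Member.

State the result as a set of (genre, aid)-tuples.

Natural join on aid: {(31, 1998, law)}
Selection year < 1998: {}
Projecting to genre, aid: {}
Set union of the two operands is {(bio, 24), (p3, 36), (qa, 3), (x3, 39)}.

{(bio, 24), (p3, 36), (qa, 3), (x3, 39)}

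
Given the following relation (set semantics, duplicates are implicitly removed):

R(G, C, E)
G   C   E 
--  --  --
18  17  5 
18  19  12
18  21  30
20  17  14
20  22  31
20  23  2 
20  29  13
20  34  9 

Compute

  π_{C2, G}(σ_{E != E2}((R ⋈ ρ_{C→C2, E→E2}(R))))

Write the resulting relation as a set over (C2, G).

{(17, 18), (17, 20), (19, 18), (21, 18), (22, 20), (23, 20), (29, 20), (34, 20)}

ρ[C→C2, E→E2]: schema becomes (G, C2, E2); tuples unchanged.
Joining R and ρ_{C→C2, E→E2}(R) on G yields {(18, 17, 5, 17, 5), (18, 17, 5, 19, 12), (18, 17, 5, 21, 30), (18, 19, 12, 17, 5), (18, 19, 12, 19, 12), (18, 19, 12, 21, 30), (18, 21, 30, 17, 5), (18, 21, 30, 19, 12), (18, 21, 30, 21, 30), (20, 17, 14, 17, 14), (20, 17, 14, 22, 31), (20, 17, 14, 23, 2), (20, 17, 14, 29, 13), (20, 17, 14, 34, 9), (20, 22, 31, 17, 14), (20, 22, 31, 22, 31), (20, 22, 31, 23, 2), (20, 22, 31, 29, 13), (20, 22, 31, 34, 9), (20, 23, 2, 17, 14), (20, 23, 2, 22, 31), (20, 23, 2, 23, 2), (20, 23, 2, 29, 13), (20, 23, 2, 34, 9), (20, 29, 13, 17, 14), (20, 29, 13, 22, 31), (20, 29, 13, 23, 2), (20, 29, 13, 29, 13), (20, 29, 13, 34, 9), (20, 34, 9, 17, 14), (20, 34, 9, 22, 31), (20, 34, 9, 23, 2), (20, 34, 9, 29, 13), (20, 34, 9, 34, 9)}.
Apply σ_{E != E2}; surviving tuples: {(18, 17, 5, 19, 12), (18, 17, 5, 21, 30), (18, 19, 12, 17, 5), (18, 19, 12, 21, 30), (18, 21, 30, 17, 5), (18, 21, 30, 19, 12), (20, 17, 14, 22, 31), (20, 17, 14, 23, 2), (20, 17, 14, 29, 13), (20, 17, 14, 34, 9), (20, 22, 31, 17, 14), (20, 22, 31, 23, 2), (20, 22, 31, 29, 13), (20, 22, 31, 34, 9), (20, 23, 2, 17, 14), (20, 23, 2, 22, 31), (20, 23, 2, 29, 13), (20, 23, 2, 34, 9), (20, 29, 13, 17, 14), (20, 29, 13, 22, 31), (20, 29, 13, 23, 2), (20, 29, 13, 34, 9), (20, 34, 9, 17, 14), (20, 34, 9, 22, 31), (20, 34, 9, 23, 2), (20, 34, 9, 29, 13)}
π_{C2, G} gives {(17, 18), (17, 20), (19, 18), (21, 18), (22, 20), (23, 20), (29, 20), (34, 20)} (18 duplicate(s) eliminated).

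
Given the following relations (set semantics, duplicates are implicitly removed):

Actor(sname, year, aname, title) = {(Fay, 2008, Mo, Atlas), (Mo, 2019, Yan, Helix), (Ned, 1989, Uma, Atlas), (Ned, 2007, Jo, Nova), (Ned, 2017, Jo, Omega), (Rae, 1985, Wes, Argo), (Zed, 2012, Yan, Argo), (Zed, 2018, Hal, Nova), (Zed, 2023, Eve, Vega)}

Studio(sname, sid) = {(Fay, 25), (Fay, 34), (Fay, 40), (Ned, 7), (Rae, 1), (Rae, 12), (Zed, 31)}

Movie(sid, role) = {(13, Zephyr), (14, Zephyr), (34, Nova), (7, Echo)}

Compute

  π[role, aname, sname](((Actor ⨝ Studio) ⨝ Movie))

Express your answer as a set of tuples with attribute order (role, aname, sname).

{(Echo, Jo, Ned), (Echo, Uma, Ned), (Nova, Mo, Fay)}

Joining Actor and Studio on sname yields {(Fay, 2008, Mo, Atlas, 25), (Fay, 2008, Mo, Atlas, 34), (Fay, 2008, Mo, Atlas, 40), (Ned, 1989, Uma, Atlas, 7), (Ned, 2007, Jo, Nova, 7), (Ned, 2017, Jo, Omega, 7), (Rae, 1985, Wes, Argo, 1), (Rae, 1985, Wes, Argo, 12), (Zed, 2012, Yan, Argo, 31), (Zed, 2018, Hal, Nova, 31), (Zed, 2023, Eve, Vega, 31)}.
Joining (Actor ⨝ Studio) and Movie on sid yields {(Fay, 2008, Mo, Atlas, 34, Nova), (Ned, 1989, Uma, Atlas, 7, Echo), (Ned, 2007, Jo, Nova, 7, Echo), (Ned, 2017, Jo, Omega, 7, Echo)}.
π_{role, aname, sname} gives {(Echo, Jo, Ned), (Echo, Uma, Ned), (Nova, Mo, Fay)} (1 duplicate(s) eliminated).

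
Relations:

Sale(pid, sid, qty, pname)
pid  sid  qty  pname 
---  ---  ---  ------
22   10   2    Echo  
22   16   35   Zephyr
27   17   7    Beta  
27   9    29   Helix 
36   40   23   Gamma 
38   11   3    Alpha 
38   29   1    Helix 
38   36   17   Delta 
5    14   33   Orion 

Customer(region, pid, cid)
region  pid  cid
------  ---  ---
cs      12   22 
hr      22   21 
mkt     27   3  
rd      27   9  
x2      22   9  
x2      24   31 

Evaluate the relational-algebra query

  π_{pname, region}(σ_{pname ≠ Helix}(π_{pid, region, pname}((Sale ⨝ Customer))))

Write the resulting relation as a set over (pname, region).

Natural join on pid: {(22, 10, 2, Echo, hr, 21), (22, 10, 2, Echo, x2, 9), (22, 16, 35, Zephyr, hr, 21), (22, 16, 35, Zephyr, x2, 9), (27, 17, 7, Beta, mkt, 3), (27, 17, 7, Beta, rd, 9), (27, 9, 29, Helix, mkt, 3), (27, 9, 29, Helix, rd, 9)}
π[pid, region, pname]: project onto (pid, region, pname) → {(22, hr, Echo), (22, hr, Zephyr), (22, x2, Echo), (22, x2, Zephyr), (27, mkt, Beta), (27, mkt, Helix), (27, rd, Beta), (27, rd, Helix)}
σ[pname ≠ Helix]: keep tuples satisfying pname ≠ Helix → {(22, hr, Echo), (22, hr, Zephyr), (22, x2, Echo), (22, x2, Zephyr), (27, mkt, Beta), (27, rd, Beta)}
π[pname, region]: project onto (pname, region) → {(Beta, mkt), (Beta, rd), (Echo, hr), (Echo, x2), (Zephyr, hr), (Zephyr, x2)}

{(Beta, mkt), (Beta, rd), (Echo, hr), (Echo, x2), (Zephyr, hr), (Zephyr, x2)}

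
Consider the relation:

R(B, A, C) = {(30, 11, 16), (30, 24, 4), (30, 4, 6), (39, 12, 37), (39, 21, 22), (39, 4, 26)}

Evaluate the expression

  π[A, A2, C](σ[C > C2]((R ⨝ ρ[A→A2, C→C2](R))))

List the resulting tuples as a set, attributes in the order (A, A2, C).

{(11, 24, 16), (11, 4, 16), (12, 21, 37), (12, 4, 37), (4, 21, 26), (4, 24, 6)}

ρ[A→A2, C→C2]: schema becomes (B, A2, C2); tuples unchanged.
Natural join on B: {(30, 11, 16, 11, 16), (30, 11, 16, 24, 4), (30, 11, 16, 4, 6), (30, 24, 4, 11, 16), (30, 24, 4, 24, 4), (30, 24, 4, 4, 6), (30, 4, 6, 11, 16), (30, 4, 6, 24, 4), (30, 4, 6, 4, 6), (39, 12, 37, 12, 37), (39, 12, 37, 21, 22), (39, 12, 37, 4, 26), (39, 21, 22, 12, 37), (39, 21, 22, 21, 22), (39, 21, 22, 4, 26), (39, 4, 26, 12, 37), (39, 4, 26, 21, 22), (39, 4, 26, 4, 26)}
Selection C > C2: {(30, 11, 16, 24, 4), (30, 11, 16, 4, 6), (30, 4, 6, 24, 4), (39, 12, 37, 21, 22), (39, 12, 37, 4, 26), (39, 4, 26, 21, 22)}
Projecting to A, A2, C: {(11, 24, 16), (11, 4, 16), (12, 21, 37), (12, 4, 37), (4, 21, 26), (4, 24, 6)}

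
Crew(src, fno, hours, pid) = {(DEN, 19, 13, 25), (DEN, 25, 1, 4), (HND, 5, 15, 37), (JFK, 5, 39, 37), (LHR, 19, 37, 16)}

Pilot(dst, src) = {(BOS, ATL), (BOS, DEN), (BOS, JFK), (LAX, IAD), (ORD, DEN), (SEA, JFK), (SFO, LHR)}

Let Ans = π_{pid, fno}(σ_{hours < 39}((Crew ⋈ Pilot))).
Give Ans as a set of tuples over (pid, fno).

Natural join on src: {(DEN, 19, 13, 25, BOS), (DEN, 19, 13, 25, ORD), (DEN, 25, 1, 4, BOS), (DEN, 25, 1, 4, ORD), (JFK, 5, 39, 37, BOS), (JFK, 5, 39, 37, SEA), (LHR, 19, 37, 16, SFO)}
Selection hours < 39: {(DEN, 19, 13, 25, BOS), (DEN, 19, 13, 25, ORD), (DEN, 25, 1, 4, BOS), (DEN, 25, 1, 4, ORD), (LHR, 19, 37, 16, SFO)}
Projecting to pid, fno (2 duplicate(s) eliminated): {(16, 19), (25, 19), (4, 25)}

{(16, 19), (25, 19), (4, 25)}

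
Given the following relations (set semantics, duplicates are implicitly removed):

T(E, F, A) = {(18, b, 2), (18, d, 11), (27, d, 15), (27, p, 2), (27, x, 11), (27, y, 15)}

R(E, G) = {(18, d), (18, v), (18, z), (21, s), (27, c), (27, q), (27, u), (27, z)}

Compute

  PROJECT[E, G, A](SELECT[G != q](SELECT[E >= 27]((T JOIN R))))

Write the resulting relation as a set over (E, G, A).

{(27, c, 11), (27, c, 15), (27, c, 2), (27, u, 11), (27, u, 15), (27, u, 2), (27, z, 11), (27, z, 15), (27, z, 2)}

T ⋈ R (natural join on E): {(18, b, 2, d), (18, b, 2, v), (18, b, 2, z), (18, d, 11, d), (18, d, 11, v), (18, d, 11, z), (27, d, 15, c), (27, d, 15, q), (27, d, 15, u), (27, d, 15, z), (27, p, 2, c), (27, p, 2, q), (27, p, 2, u), (27, p, 2, z), (27, x, 11, c), (27, x, 11, q), (27, x, 11, u), (27, x, 11, z), (27, y, 15, c), (27, y, 15, q), (27, y, 15, u), (27, y, 15, z)}
Apply σ_{E >= 27}; surviving tuples: {(27, d, 15, c), (27, d, 15, q), (27, d, 15, u), (27, d, 15, z), (27, p, 2, c), (27, p, 2, q), (27, p, 2, u), (27, p, 2, z), (27, x, 11, c), (27, x, 11, q), (27, x, 11, u), (27, x, 11, z), (27, y, 15, c), (27, y, 15, q), (27, y, 15, u), (27, y, 15, z)}
Apply σ_{G != q}; surviving tuples: {(27, d, 15, c), (27, d, 15, u), (27, d, 15, z), (27, p, 2, c), (27, p, 2, u), (27, p, 2, z), (27, x, 11, c), (27, x, 11, u), (27, x, 11, z), (27, y, 15, c), (27, y, 15, u), (27, y, 15, z)}
π_{E, G, A} gives {(27, c, 11), (27, c, 15), (27, c, 2), (27, u, 11), (27, u, 15), (27, u, 2), (27, z, 11), (27, z, 15), (27, z, 2)} (3 duplicate(s) eliminated).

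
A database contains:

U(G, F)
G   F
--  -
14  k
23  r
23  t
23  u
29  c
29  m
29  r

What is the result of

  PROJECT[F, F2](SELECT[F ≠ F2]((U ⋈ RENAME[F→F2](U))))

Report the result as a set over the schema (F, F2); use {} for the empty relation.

{(c, m), (c, r), (m, c), (m, r), (r, c), (r, m), (r, t), (r, u), (t, r), (t, u), (u, r), (u, t)}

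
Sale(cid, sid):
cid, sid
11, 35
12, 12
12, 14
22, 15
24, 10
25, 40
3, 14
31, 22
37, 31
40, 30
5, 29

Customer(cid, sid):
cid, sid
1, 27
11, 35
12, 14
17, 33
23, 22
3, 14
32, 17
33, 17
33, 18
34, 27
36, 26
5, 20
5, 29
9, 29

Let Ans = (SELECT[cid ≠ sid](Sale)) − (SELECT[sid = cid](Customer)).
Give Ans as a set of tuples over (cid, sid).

{(11, 35), (12, 14), (22, 15), (24, 10), (25, 40), (3, 14), (31, 22), (37, 31), (40, 30), (5, 29)}

σ[cid ≠ sid]: keep tuples satisfying cid ≠ sid → {(11, 35), (12, 14), (22, 15), (24, 10), (25, 40), (3, 14), (31, 22), (37, 31), (40, 30), (5, 29)}
σ[sid = cid]: keep tuples satisfying sid = cid → {}
Set difference of the two operands is {(11, 35), (12, 14), (22, 15), (24, 10), (25, 40), (3, 14), (31, 22), (37, 31), (40, 30), (5, 29)}.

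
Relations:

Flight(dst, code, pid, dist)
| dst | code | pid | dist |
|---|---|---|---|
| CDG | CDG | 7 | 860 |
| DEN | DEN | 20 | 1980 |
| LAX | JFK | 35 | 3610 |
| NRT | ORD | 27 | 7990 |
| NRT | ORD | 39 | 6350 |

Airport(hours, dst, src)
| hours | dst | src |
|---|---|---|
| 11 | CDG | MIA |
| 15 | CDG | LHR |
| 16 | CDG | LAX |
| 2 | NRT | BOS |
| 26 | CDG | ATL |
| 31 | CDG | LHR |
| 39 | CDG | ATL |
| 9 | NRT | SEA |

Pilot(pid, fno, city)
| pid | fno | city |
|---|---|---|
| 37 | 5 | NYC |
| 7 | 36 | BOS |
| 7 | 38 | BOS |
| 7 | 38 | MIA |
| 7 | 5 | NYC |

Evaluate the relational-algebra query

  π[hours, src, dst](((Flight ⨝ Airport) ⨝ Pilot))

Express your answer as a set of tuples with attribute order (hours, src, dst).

{(11, MIA, CDG), (15, LHR, CDG), (16, LAX, CDG), (26, ATL, CDG), (31, LHR, CDG), (39, ATL, CDG)}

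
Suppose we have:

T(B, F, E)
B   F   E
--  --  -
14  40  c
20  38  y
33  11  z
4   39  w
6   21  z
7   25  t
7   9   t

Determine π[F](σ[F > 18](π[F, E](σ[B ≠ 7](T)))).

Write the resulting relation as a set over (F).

Filtering on B ≠ 7 leaves {(14, 40, c), (20, 38, y), (33, 11, z), (4, 39, w), (6, 21, z)}.
Projecting to F, E: {(11, z), (21, z), (38, y), (39, w), (40, c)}
Filtering on F > 18 leaves {(21, z), (38, y), (39, w), (40, c)}.
Projecting to F: {21, 38, 39, 40}

{21, 38, 39, 40}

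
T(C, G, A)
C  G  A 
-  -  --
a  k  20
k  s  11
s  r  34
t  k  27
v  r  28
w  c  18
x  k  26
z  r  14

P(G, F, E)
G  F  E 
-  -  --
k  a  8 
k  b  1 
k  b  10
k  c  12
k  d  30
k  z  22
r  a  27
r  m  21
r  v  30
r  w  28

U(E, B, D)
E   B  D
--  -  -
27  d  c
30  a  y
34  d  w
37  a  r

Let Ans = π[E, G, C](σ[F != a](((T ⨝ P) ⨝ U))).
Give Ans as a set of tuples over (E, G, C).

T ⋈ P (natural join on G): {(a, k, 20, a, 8), (a, k, 20, b, 1), (a, k, 20, b, 10), (a, k, 20, c, 12), (a, k, 20, d, 30), (a, k, 20, z, 22), (s, r, 34, a, 27), (s, r, 34, m, 21), (s, r, 34, v, 30), (s, r, 34, w, 28), (t, k, 27, a, 8), (t, k, 27, b, 1), (t, k, 27, b, 10), (t, k, 27, c, 12), (t, k, 27, d, 30), (t, k, 27, z, 22), (v, r, 28, a, 27), (v, r, 28, m, 21), (v, r, 28, v, 30), (v, r, 28, w, 28), (x, k, 26, a, 8), (x, k, 26, b, 1), (x, k, 26, b, 10), (x, k, 26, c, 12), (x, k, 26, d, 30), (x, k, 26, z, 22), (z, r, 14, a, 27), (z, r, 14, m, 21), (z, r, 14, v, 30), (z, r, 14, w, 28)}
(T ⨝ P) ⋈ U (natural join on E): {(a, k, 20, d, 30, a, y), (s, r, 34, a, 27, d, c), (s, r, 34, v, 30, a, y), (t, k, 27, d, 30, a, y), (v, r, 28, a, 27, d, c), (v, r, 28, v, 30, a, y), (x, k, 26, d, 30, a, y), (z, r, 14, a, 27, d, c), (z, r, 14, v, 30, a, y)}
Apply σ_{F != a}; surviving tuples: {(a, k, 20, d, 30, a, y), (s, r, 34, v, 30, a, y), (t, k, 27, d, 30, a, y), (v, r, 28, v, 30, a, y), (x, k, 26, d, 30, a, y), (z, r, 14, v, 30, a, y)}
Keep only column(s) E, G, C: {(30, k, a), (30, k, t), (30, k, x), (30, r, s), (30, r, v), (30, r, z)}

{(30, k, a), (30, k, t), (30, k, x), (30, r, s), (30, r, v), (30, r, z)}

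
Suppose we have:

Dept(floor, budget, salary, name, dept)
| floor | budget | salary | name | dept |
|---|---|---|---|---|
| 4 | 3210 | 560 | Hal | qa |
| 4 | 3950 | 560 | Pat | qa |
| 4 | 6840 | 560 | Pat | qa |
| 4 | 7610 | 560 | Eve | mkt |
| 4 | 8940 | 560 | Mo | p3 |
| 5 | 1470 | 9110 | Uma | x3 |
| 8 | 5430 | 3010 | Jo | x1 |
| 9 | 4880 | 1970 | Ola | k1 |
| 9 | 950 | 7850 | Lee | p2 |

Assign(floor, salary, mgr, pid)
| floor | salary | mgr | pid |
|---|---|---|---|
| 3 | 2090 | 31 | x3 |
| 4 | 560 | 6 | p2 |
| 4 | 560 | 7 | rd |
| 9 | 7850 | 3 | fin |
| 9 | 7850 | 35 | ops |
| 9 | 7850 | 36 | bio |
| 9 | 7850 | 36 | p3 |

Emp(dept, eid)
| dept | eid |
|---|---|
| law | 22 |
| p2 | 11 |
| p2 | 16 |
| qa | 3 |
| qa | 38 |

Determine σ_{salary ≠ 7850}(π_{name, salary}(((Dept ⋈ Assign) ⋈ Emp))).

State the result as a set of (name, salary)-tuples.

{(Hal, 560), (Pat, 560)}

Joining Dept and Assign on floor, salary yields {(4, 3210, 560, Hal, qa, 6, p2), (4, 3210, 560, Hal, qa, 7, rd), (4, 3950, 560, Pat, qa, 6, p2), (4, 3950, 560, Pat, qa, 7, rd), (4, 6840, 560, Pat, qa, 6, p2), (4, 6840, 560, Pat, qa, 7, rd), (4, 7610, 560, Eve, mkt, 6, p2), (4, 7610, 560, Eve, mkt, 7, rd), (4, 8940, 560, Mo, p3, 6, p2), (4, 8940, 560, Mo, p3, 7, rd), (9, 950, 7850, Lee, p2, 3, fin), (9, 950, 7850, Lee, p2, 35, ops), (9, 950, 7850, Lee, p2, 36, bio), (9, 950, 7850, Lee, p2, 36, p3)}.
Joining (Dept ⋈ Assign) and Emp on dept yields {(4, 3210, 560, Hal, qa, 6, p2, 3), (4, 3210, 560, Hal, qa, 6, p2, 38), (4, 3210, 560, Hal, qa, 7, rd, 3), (4, 3210, 560, Hal, qa, 7, rd, 38), (4, 3950, 560, Pat, qa, 6, p2, 3), (4, 3950, 560, Pat, qa, 6, p2, 38), (4, 3950, 560, Pat, qa, 7, rd, 3), (4, 3950, 560, Pat, qa, 7, rd, 38), (4, 6840, 560, Pat, qa, 6, p2, 3), (4, 6840, 560, Pat, qa, 6, p2, 38), (4, 6840, 560, Pat, qa, 7, rd, 3), (4, 6840, 560, Pat, qa, 7, rd, 38), (9, 950, 7850, Lee, p2, 3, fin, 11), (9, 950, 7850, Lee, p2, 3, fin, 16), (9, 950, 7850, Lee, p2, 35, ops, 11), (9, 950, 7850, Lee, p2, 35, ops, 16), (9, 950, 7850, Lee, p2, 36, bio, 11), (9, 950, 7850, Lee, p2, 36, bio, 16), (9, 950, 7850, Lee, p2, 36, p3, 11), (9, 950, 7850, Lee, p2, 36, p3, 16)}.
π[name, salary]: project onto (name, salary) (17 duplicate(s) eliminated) → {(Hal, 560), (Lee, 7850), (Pat, 560)}
Selection salary ≠ 7850: {(Hal, 560), (Pat, 560)}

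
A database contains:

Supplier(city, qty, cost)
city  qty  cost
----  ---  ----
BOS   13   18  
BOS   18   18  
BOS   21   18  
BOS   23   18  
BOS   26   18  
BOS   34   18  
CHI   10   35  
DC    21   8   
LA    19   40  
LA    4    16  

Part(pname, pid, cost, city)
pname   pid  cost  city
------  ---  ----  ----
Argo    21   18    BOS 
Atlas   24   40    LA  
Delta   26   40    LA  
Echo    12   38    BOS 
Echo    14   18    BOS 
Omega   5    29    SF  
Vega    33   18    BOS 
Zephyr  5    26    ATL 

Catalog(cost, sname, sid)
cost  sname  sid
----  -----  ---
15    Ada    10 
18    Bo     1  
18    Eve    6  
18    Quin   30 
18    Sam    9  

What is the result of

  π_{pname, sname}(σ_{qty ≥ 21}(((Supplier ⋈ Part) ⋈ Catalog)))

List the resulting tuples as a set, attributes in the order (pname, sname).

{(Argo, Bo), (Argo, Eve), (Argo, Quin), (Argo, Sam), (Echo, Bo), (Echo, Eve), (Echo, Quin), (Echo, Sam), (Vega, Bo), (Vega, Eve), (Vega, Quin), (Vega, Sam)}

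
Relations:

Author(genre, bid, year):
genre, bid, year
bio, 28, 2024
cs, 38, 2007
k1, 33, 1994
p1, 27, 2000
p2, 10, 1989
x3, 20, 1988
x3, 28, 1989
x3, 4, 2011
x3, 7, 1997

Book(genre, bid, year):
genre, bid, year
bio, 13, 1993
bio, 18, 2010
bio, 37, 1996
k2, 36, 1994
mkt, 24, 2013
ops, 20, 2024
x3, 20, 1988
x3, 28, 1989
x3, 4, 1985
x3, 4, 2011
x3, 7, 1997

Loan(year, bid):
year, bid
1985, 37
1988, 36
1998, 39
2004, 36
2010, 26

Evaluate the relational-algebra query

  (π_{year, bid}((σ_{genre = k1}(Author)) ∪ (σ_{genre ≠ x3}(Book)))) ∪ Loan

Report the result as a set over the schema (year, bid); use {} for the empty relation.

{(1985, 37), (1988, 36), (1993, 13), (1994, 33), (1994, 36), (1996, 37), (1998, 39), (2004, 36), (2010, 18), (2010, 26), (2013, 24), (2024, 20)}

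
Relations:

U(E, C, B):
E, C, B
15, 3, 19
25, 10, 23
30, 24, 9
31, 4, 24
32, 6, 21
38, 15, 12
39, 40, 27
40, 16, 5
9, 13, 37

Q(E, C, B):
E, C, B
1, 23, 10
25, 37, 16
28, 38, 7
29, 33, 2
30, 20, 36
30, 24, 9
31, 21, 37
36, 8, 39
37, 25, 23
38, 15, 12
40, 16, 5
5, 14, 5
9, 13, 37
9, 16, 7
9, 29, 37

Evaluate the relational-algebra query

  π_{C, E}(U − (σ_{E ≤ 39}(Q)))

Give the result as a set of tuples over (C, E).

{(10, 25), (16, 40), (3, 15), (4, 31), (40, 39), (6, 32)}

Selection E ≤ 39: {(1, 23, 10), (25, 37, 16), (28, 38, 7), (29, 33, 2), (30, 20, 36), (30, 24, 9), (31, 21, 37), (36, 8, 39), (37, 25, 23), (38, 15, 12), (5, 14, 5), (9, 13, 37), (9, 16, 7), (9, 29, 37)}
Taking the difference: {(15, 3, 19), (25, 10, 23), (31, 4, 24), (32, 6, 21), (39, 40, 27), (40, 16, 5)}
π[C, E]: project onto (C, E) → {(10, 25), (16, 40), (3, 15), (4, 31), (40, 39), (6, 32)}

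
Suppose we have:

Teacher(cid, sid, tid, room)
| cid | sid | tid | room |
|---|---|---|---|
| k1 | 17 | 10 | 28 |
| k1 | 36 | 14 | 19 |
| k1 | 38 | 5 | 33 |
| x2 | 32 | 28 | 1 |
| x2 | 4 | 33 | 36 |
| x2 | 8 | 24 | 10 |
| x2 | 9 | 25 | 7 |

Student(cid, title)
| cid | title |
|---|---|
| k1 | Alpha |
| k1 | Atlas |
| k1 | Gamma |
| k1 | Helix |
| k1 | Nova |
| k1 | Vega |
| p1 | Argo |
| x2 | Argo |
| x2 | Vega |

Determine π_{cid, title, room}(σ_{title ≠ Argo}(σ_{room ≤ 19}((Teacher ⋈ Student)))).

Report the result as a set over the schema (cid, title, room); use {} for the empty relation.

Teacher ⋈ Student (natural join on cid): {(k1, 17, 10, 28, Alpha), (k1, 17, 10, 28, Atlas), (k1, 17, 10, 28, Gamma), (k1, 17, 10, 28, Helix), (k1, 17, 10, 28, Nova), (k1, 17, 10, 28, Vega), (k1, 36, 14, 19, Alpha), (k1, 36, 14, 19, Atlas), (k1, 36, 14, 19, Gamma), (k1, 36, 14, 19, Helix), (k1, 36, 14, 19, Nova), (k1, 36, 14, 19, Vega), (k1, 38, 5, 33, Alpha), (k1, 38, 5, 33, Atlas), (k1, 38, 5, 33, Gamma), (k1, 38, 5, 33, Helix), (k1, 38, 5, 33, Nova), (k1, 38, 5, 33, Vega), (x2, 32, 28, 1, Argo), (x2, 32, 28, 1, Vega), (x2, 4, 33, 36, Argo), (x2, 4, 33, 36, Vega), (x2, 8, 24, 10, Argo), (x2, 8, 24, 10, Vega), (x2, 9, 25, 7, Argo), (x2, 9, 25, 7, Vega)}
Filtering on room ≤ 19 leaves {(k1, 36, 14, 19, Alpha), (k1, 36, 14, 19, Atlas), (k1, 36, 14, 19, Gamma), (k1, 36, 14, 19, Helix), (k1, 36, 14, 19, Nova), (k1, 36, 14, 19, Vega), (x2, 32, 28, 1, Argo), (x2, 32, 28, 1, Vega), (x2, 8, 24, 10, Argo), (x2, 8, 24, 10, Vega), (x2, 9, 25, 7, Argo), (x2, 9, 25, 7, Vega)}.
Filtering on title ≠ Argo leaves {(k1, 36, 14, 19, Alpha), (k1, 36, 14, 19, Atlas), (k1, 36, 14, 19, Gamma), (k1, 36, 14, 19, Helix), (k1, 36, 14, 19, Nova), (k1, 36, 14, 19, Vega), (x2, 32, 28, 1, Vega), (x2, 8, 24, 10, Vega), (x2, 9, 25, 7, Vega)}.
π_{cid, title, room} gives {(k1, Alpha, 19), (k1, Atlas, 19), (k1, Gamma, 19), (k1, Helix, 19), (k1, Nova, 19), (k1, Vega, 19), (x2, Vega, 1), (x2, Vega, 10), (x2, Vega, 7)}.

{(k1, Alpha, 19), (k1, Atlas, 19), (k1, Gamma, 19), (k1, Helix, 19), (k1, Nova, 19), (k1, Vega, 19), (x2, Vega, 1), (x2, Vega, 10), (x2, Vega, 7)}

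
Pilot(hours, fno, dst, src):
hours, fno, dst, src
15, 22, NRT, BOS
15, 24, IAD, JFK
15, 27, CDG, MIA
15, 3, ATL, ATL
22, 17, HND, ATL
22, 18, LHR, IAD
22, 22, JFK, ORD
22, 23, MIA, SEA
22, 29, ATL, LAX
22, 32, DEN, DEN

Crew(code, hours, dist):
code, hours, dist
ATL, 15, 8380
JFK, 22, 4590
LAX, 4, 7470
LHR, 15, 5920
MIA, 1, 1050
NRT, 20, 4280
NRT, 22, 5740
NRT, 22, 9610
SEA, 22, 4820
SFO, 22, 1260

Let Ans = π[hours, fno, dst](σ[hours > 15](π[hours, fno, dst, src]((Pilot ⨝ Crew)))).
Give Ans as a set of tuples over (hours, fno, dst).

{(22, 17, HND), (22, 18, LHR), (22, 22, JFK), (22, 23, MIA), (22, 29, ATL), (22, 32, DEN)}

Joining Pilot and Crew on hours yields {(15, 22, NRT, BOS, ATL, 8380), (15, 22, NRT, BOS, LHR, 5920), (15, 24, IAD, JFK, ATL, 8380), (15, 24, IAD, JFK, LHR, 5920), (15, 27, CDG, MIA, ATL, 8380), (15, 27, CDG, MIA, LHR, 5920), (15, 3, ATL, ATL, ATL, 8380), (15, 3, ATL, ATL, LHR, 5920), (22, 17, HND, ATL, JFK, 4590), (22, 17, HND, ATL, NRT, 5740), (22, 17, HND, ATL, NRT, 9610), (22, 17, HND, ATL, SEA, 4820), (22, 17, HND, ATL, SFO, 1260), (22, 18, LHR, IAD, JFK, 4590), (22, 18, LHR, IAD, NRT, 5740), (22, 18, LHR, IAD, NRT, 9610), (22, 18, LHR, IAD, SEA, 4820), (22, 18, LHR, IAD, SFO, 1260), (22, 22, JFK, ORD, JFK, 4590), (22, 22, JFK, ORD, NRT, 5740), (22, 22, JFK, ORD, NRT, 9610), (22, 22, JFK, ORD, SEA, 4820), (22, 22, JFK, ORD, SFO, 1260), (22, 23, MIA, SEA, JFK, 4590), (22, 23, MIA, SEA, NRT, 5740), (22, 23, MIA, SEA, NRT, 9610), (22, 23, MIA, SEA, SEA, 4820), (22, 23, MIA, SEA, SFO, 1260), (22, 29, ATL, LAX, JFK, 4590), (22, 29, ATL, LAX, NRT, 5740), (22, 29, ATL, LAX, NRT, 9610), (22, 29, ATL, LAX, SEA, 4820), (22, 29, ATL, LAX, SFO, 1260), (22, 32, DEN, DEN, JFK, 4590), (22, 32, DEN, DEN, NRT, 5740), (22, 32, DEN, DEN, NRT, 9610), (22, 32, DEN, DEN, SEA, 4820), (22, 32, DEN, DEN, SFO, 1260)}.
π[hours, fno, dst, src]: project onto (hours, fno, dst, src) (28 duplicate(s) eliminated) → {(15, 22, NRT, BOS), (15, 24, IAD, JFK), (15, 27, CDG, MIA), (15, 3, ATL, ATL), (22, 17, HND, ATL), (22, 18, LHR, IAD), (22, 22, JFK, ORD), (22, 23, MIA, SEA), (22, 29, ATL, LAX), (22, 32, DEN, DEN)}
Apply σ_{hours > 15}; surviving tuples: {(22, 17, HND, ATL), (22, 18, LHR, IAD), (22, 22, JFK, ORD), (22, 23, MIA, SEA), (22, 29, ATL, LAX), (22, 32, DEN, DEN)}
π[hours, fno, dst]: project onto (hours, fno, dst) → {(22, 17, HND), (22, 18, LHR), (22, 22, JFK), (22, 23, MIA), (22, 29, ATL), (22, 32, DEN)}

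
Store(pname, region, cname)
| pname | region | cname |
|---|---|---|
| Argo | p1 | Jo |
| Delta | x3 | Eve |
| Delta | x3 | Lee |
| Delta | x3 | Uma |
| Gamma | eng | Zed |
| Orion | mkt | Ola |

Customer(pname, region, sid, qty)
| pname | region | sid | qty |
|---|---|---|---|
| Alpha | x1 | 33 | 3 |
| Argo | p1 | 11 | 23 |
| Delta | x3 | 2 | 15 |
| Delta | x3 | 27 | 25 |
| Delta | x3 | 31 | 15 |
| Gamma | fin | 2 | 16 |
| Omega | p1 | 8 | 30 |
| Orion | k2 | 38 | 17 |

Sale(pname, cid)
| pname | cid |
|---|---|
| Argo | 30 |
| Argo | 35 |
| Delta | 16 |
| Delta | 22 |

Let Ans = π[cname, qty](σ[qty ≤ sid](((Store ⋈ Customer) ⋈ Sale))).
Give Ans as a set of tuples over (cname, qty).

{(Eve, 15), (Eve, 25), (Lee, 15), (Lee, 25), (Uma, 15), (Uma, 25)}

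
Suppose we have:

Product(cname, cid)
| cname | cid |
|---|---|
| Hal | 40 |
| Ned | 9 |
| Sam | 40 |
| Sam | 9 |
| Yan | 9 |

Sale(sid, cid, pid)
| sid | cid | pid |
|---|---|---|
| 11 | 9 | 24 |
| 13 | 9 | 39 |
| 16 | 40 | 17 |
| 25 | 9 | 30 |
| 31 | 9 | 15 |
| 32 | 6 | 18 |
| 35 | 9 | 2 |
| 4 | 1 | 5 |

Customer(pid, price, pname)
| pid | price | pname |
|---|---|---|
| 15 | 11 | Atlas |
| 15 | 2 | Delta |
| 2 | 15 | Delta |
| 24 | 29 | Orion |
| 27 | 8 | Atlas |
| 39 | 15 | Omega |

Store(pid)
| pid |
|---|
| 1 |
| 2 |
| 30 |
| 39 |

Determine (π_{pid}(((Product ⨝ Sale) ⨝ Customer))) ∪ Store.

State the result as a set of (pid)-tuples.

Product ⋈ Sale (natural join on cid): {(Hal, 40, 16, 17), (Ned, 9, 11, 24), (Ned, 9, 13, 39), (Ned, 9, 25, 30), (Ned, 9, 31, 15), (Ned, 9, 35, 2), (Sam, 40, 16, 17), (Sam, 9, 11, 24), (Sam, 9, 13, 39), (Sam, 9, 25, 30), (Sam, 9, 31, 15), (Sam, 9, 35, 2), (Yan, 9, 11, 24), (Yan, 9, 13, 39), (Yan, 9, 25, 30), (Yan, 9, 31, 15), (Yan, 9, 35, 2)}
(Product ⨝ Sale) ⋈ Customer (natural join on pid): {(Ned, 9, 11, 24, 29, Orion), (Ned, 9, 13, 39, 15, Omega), (Ned, 9, 31, 15, 11, Atlas), (Ned, 9, 31, 15, 2, Delta), (Ned, 9, 35, 2, 15, Delta), (Sam, 9, 11, 24, 29, Orion), (Sam, 9, 13, 39, 15, Omega), (Sam, 9, 31, 15, 11, Atlas), (Sam, 9, 31, 15, 2, Delta), (Sam, 9, 35, 2, 15, Delta), (Yan, 9, 11, 24, 29, Orion), (Yan, 9, 13, 39, 15, Omega), (Yan, 9, 31, 15, 11, Atlas), (Yan, 9, 31, 15, 2, Delta), (Yan, 9, 35, 2, 15, Delta)}
π[pid]: project onto (pid) (11 duplicate(s) eliminated) → {15, 2, 24, 39}
Set union of the two operands is {1, 15, 2, 24, 30, 39}.

{1, 15, 2, 24, 30, 39}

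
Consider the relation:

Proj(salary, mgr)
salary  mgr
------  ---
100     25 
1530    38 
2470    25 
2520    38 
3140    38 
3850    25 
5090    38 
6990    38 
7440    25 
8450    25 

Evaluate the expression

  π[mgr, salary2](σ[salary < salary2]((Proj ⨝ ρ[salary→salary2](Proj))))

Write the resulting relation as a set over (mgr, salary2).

ρ[salary→salary2]: schema becomes (salary2, mgr); tuples unchanged.
Joining Proj and ρ[salary→salary2](Proj) on mgr yields {(100, 25, 100), (100, 25, 2470), (100, 25, 3850), (100, 25, 7440), (100, 25, 8450), (1530, 38, 1530), (1530, 38, 2520), (1530, 38, 3140), (1530, 38, 5090), (1530, 38, 6990), (2470, 25, 100), (2470, 25, 2470), (2470, 25, 3850), (2470, 25, 7440), (2470, 25, 8450), (2520, 38, 1530), (2520, 38, 2520), (2520, 38, 3140), (2520, 38, 5090), (2520, 38, 6990), (3140, 38, 1530), (3140, 38, 2520), (3140, 38, 3140), (3140, 38, 5090), (3140, 38, 6990), (3850, 25, 100), (3850, 25, 2470), (3850, 25, 3850), (3850, 25, 7440), (3850, 25, 8450), (5090, 38, 1530), (5090, 38, 2520), (5090, 38, 3140), (5090, 38, 5090), (5090, 38, 6990), (6990, 38, 1530), (6990, 38, 2520), (6990, 38, 3140), (6990, 38, 5090), (6990, 38, 6990), (7440, 25, 100), (7440, 25, 2470), (7440, 25, 3850), (7440, 25, 7440), (7440, 25, 8450), (8450, 25, 100), (8450, 25, 2470), (8450, 25, 3850), (8450, 25, 7440), (8450, 25, 8450)}.
Apply σ_{salary < salary2}; surviving tuples: {(100, 25, 2470), (100, 25, 3850), (100, 25, 7440), (100, 25, 8450), (1530, 38, 2520), (1530, 38, 3140), (1530, 38, 5090), (1530, 38, 6990), (2470, 25, 3850), (2470, 25, 7440), (2470, 25, 8450), (2520, 38, 3140), (2520, 38, 5090), (2520, 38, 6990), (3140, 38, 5090), (3140, 38, 6990), (3850, 25, 7440), (3850, 25, 8450), (5090, 38, 6990), (7440, 25, 8450)}
Keep only column(s) mgr, salary2 (12 duplicate(s) eliminated): {(25, 2470), (25, 3850), (25, 7440), (25, 8450), (38, 2520), (38, 3140), (38, 5090), (38, 6990)}

{(25, 2470), (25, 3850), (25, 7440), (25, 8450), (38, 2520), (38, 3140), (38, 5090), (38, 6990)}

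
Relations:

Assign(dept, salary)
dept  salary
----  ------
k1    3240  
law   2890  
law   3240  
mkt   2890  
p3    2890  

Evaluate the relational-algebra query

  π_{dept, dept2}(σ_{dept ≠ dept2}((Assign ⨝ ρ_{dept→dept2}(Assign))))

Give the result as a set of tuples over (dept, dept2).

ρ[dept→dept2]: schema becomes (dept2, salary); tuples unchanged.
Natural join on salary: {(k1, 3240, k1), (k1, 3240, law), (law, 2890, law), (law, 2890, mkt), (law, 2890, p3), (law, 3240, k1), (law, 3240, law), (mkt, 2890, law), (mkt, 2890, mkt), (mkt, 2890, p3), (p3, 2890, law), (p3, 2890, mkt), (p3, 2890, p3)}
Selection dept ≠ dept2: {(k1, 3240, law), (law, 2890, mkt), (law, 2890, p3), (law, 3240, k1), (mkt, 2890, law), (mkt, 2890, p3), (p3, 2890, law), (p3, 2890, mkt)}
π[dept, dept2]: project onto (dept, dept2) → {(k1, law), (law, k1), (law, mkt), (law, p3), (mkt, law), (mkt, p3), (p3, law), (p3, mkt)}

{(k1, law), (law, k1), (law, mkt), (law, p3), (mkt, law), (mkt, p3), (p3, law), (p3, mkt)}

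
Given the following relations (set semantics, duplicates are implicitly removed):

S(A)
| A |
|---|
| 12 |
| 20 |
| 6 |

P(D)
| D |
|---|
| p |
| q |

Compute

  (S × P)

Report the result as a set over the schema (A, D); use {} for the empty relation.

{(12, p), (12, q), (20, p), (20, q), (6, p), (6, q)}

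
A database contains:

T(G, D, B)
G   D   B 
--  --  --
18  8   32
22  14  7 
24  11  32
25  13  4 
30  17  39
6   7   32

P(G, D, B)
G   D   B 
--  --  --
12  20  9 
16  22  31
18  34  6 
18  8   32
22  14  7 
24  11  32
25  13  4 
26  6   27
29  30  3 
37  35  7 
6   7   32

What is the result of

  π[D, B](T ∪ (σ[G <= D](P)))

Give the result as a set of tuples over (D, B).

{(11, 32), (13, 4), (14, 7), (17, 39), (20, 9), (22, 31), (30, 3), (34, 6), (7, 32), (8, 32)}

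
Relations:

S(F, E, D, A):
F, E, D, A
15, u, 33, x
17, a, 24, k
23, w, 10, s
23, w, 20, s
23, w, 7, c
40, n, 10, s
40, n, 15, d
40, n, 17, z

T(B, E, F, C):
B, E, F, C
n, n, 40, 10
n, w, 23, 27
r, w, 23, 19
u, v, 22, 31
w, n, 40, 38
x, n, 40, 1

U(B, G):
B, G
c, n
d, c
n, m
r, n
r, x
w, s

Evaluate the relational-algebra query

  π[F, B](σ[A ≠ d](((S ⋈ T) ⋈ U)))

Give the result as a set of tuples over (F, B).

{(23, n), (23, r), (40, n), (40, w)}

Natural join on F, E: {(23, w, 10, s, n, 27), (23, w, 10, s, r, 19), (23, w, 20, s, n, 27), (23, w, 20, s, r, 19), (23, w, 7, c, n, 27), (23, w, 7, c, r, 19), (40, n, 10, s, n, 10), (40, n, 10, s, w, 38), (40, n, 10, s, x, 1), (40, n, 15, d, n, 10), (40, n, 15, d, w, 38), (40, n, 15, d, x, 1), (40, n, 17, z, n, 10), (40, n, 17, z, w, 38), (40, n, 17, z, x, 1)}
Natural join on B: {(23, w, 10, s, n, 27, m), (23, w, 10, s, r, 19, n), (23, w, 10, s, r, 19, x), (23, w, 20, s, n, 27, m), (23, w, 20, s, r, 19, n), (23, w, 20, s, r, 19, x), (23, w, 7, c, n, 27, m), (23, w, 7, c, r, 19, n), (23, w, 7, c, r, 19, x), (40, n, 10, s, n, 10, m), (40, n, 10, s, w, 38, s), (40, n, 15, d, n, 10, m), (40, n, 15, d, w, 38, s), (40, n, 17, z, n, 10, m), (40, n, 17, z, w, 38, s)}
σ[A ≠ d]: keep tuples satisfying A ≠ d → {(23, w, 10, s, n, 27, m), (23, w, 10, s, r, 19, n), (23, w, 10, s, r, 19, x), (23, w, 20, s, n, 27, m), (23, w, 20, s, r, 19, n), (23, w, 20, s, r, 19, x), (23, w, 7, c, n, 27, m), (23, w, 7, c, r, 19, n), (23, w, 7, c, r, 19, x), (40, n, 10, s, n, 10, m), (40, n, 10, s, w, 38, s), (40, n, 17, z, n, 10, m), (40, n, 17, z, w, 38, s)}
π_{F, B} gives {(23, n), (23, r), (40, n), (40, w)} (9 duplicate(s) eliminated).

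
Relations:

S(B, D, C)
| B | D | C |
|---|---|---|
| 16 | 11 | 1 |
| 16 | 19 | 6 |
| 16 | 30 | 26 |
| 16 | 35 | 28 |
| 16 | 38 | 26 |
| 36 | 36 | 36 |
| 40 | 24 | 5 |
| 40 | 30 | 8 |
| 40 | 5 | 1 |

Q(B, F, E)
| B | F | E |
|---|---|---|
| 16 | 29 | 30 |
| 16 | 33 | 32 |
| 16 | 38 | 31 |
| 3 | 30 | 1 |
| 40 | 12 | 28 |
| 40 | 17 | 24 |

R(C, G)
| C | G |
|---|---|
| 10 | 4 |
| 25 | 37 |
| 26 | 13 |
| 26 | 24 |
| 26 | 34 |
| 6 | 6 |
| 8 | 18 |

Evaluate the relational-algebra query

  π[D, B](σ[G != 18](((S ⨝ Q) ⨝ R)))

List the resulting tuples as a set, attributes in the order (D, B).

{(19, 16), (30, 16), (38, 16)}

Natural join on B: {(16, 11, 1, 29, 30), (16, 11, 1, 33, 32), (16, 11, 1, 38, 31), (16, 19, 6, 29, 30), (16, 19, 6, 33, 32), (16, 19, 6, 38, 31), (16, 30, 26, 29, 30), (16, 30, 26, 33, 32), (16, 30, 26, 38, 31), (16, 35, 28, 29, 30), (16, 35, 28, 33, 32), (16, 35, 28, 38, 31), (16, 38, 26, 29, 30), (16, 38, 26, 33, 32), (16, 38, 26, 38, 31), (40, 24, 5, 12, 28), (40, 24, 5, 17, 24), (40, 30, 8, 12, 28), (40, 30, 8, 17, 24), (40, 5, 1, 12, 28), (40, 5, 1, 17, 24)}
Natural join on C: {(16, 19, 6, 29, 30, 6), (16, 19, 6, 33, 32, 6), (16, 19, 6, 38, 31, 6), (16, 30, 26, 29, 30, 13), (16, 30, 26, 29, 30, 24), (16, 30, 26, 29, 30, 34), (16, 30, 26, 33, 32, 13), (16, 30, 26, 33, 32, 24), (16, 30, 26, 33, 32, 34), (16, 30, 26, 38, 31, 13), (16, 30, 26, 38, 31, 24), (16, 30, 26, 38, 31, 34), (16, 38, 26, 29, 30, 13), (16, 38, 26, 29, 30, 24), (16, 38, 26, 29, 30, 34), (16, 38, 26, 33, 32, 13), (16, 38, 26, 33, 32, 24), (16, 38, 26, 33, 32, 34), (16, 38, 26, 38, 31, 13), (16, 38, 26, 38, 31, 24), (16, 38, 26, 38, 31, 34), (40, 30, 8, 12, 28, 18), (40, 30, 8, 17, 24, 18)}
Selection G != 18: {(16, 19, 6, 29, 30, 6), (16, 19, 6, 33, 32, 6), (16, 19, 6, 38, 31, 6), (16, 30, 26, 29, 30, 13), (16, 30, 26, 29, 30, 24), (16, 30, 26, 29, 30, 34), (16, 30, 26, 33, 32, 13), (16, 30, 26, 33, 32, 24), (16, 30, 26, 33, 32, 34), (16, 30, 26, 38, 31, 13), (16, 30, 26, 38, 31, 24), (16, 30, 26, 38, 31, 34), (16, 38, 26, 29, 30, 13), (16, 38, 26, 29, 30, 24), (16, 38, 26, 29, 30, 34), (16, 38, 26, 33, 32, 13), (16, 38, 26, 33, 32, 24), (16, 38, 26, 33, 32, 34), (16, 38, 26, 38, 31, 13), (16, 38, 26, 38, 31, 24), (16, 38, 26, 38, 31, 34)}
Projecting to D, B (18 duplicate(s) eliminated): {(19, 16), (30, 16), (38, 16)}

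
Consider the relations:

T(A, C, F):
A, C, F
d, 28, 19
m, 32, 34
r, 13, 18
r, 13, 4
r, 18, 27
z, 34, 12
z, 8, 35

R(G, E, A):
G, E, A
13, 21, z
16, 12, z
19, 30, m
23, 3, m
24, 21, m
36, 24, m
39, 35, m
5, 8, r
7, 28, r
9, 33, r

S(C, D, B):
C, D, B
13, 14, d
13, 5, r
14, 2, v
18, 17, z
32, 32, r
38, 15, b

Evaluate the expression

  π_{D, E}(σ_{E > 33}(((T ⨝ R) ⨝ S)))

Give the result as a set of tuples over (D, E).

{(32, 35)}

Joining T and R on A yields {(m, 32, 34, 19, 30), (m, 32, 34, 23, 3), (m, 32, 34, 24, 21), (m, 32, 34, 36, 24), (m, 32, 34, 39, 35), (r, 13, 18, 5, 8), (r, 13, 18, 7, 28), (r, 13, 18, 9, 33), (r, 13, 4, 5, 8), (r, 13, 4, 7, 28), (r, 13, 4, 9, 33), (r, 18, 27, 5, 8), (r, 18, 27, 7, 28), (r, 18, 27, 9, 33), (z, 34, 12, 13, 21), (z, 34, 12, 16, 12), (z, 8, 35, 13, 21), (z, 8, 35, 16, 12)}.
Joining (T ⨝ R) and S on C yields {(m, 32, 34, 19, 30, 32, r), (m, 32, 34, 23, 3, 32, r), (m, 32, 34, 24, 21, 32, r), (m, 32, 34, 36, 24, 32, r), (m, 32, 34, 39, 35, 32, r), (r, 13, 18, 5, 8, 14, d), (r, 13, 18, 5, 8, 5, r), (r, 13, 18, 7, 28, 14, d), (r, 13, 18, 7, 28, 5, r), (r, 13, 18, 9, 33, 14, d), (r, 13, 18, 9, 33, 5, r), (r, 13, 4, 5, 8, 14, d), (r, 13, 4, 5, 8, 5, r), (r, 13, 4, 7, 28, 14, d), (r, 13, 4, 7, 28, 5, r), (r, 13, 4, 9, 33, 14, d), (r, 13, 4, 9, 33, 5, r), (r, 18, 27, 5, 8, 17, z), (r, 18, 27, 7, 28, 17, z), (r, 18, 27, 9, 33, 17, z)}.
Filtering on E > 33 leaves {(m, 32, 34, 39, 35, 32, r)}.
Keep only column(s) D, E: {(32, 35)}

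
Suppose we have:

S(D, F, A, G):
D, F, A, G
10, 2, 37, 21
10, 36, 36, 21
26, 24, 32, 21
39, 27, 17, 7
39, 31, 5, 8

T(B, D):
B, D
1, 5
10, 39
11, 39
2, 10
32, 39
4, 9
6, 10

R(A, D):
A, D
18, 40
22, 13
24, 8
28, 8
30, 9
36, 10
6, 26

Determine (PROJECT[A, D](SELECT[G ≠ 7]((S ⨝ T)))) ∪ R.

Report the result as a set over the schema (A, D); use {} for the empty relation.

{(18, 40), (22, 13), (24, 8), (28, 8), (30, 9), (36, 10), (37, 10), (5, 39), (6, 26)}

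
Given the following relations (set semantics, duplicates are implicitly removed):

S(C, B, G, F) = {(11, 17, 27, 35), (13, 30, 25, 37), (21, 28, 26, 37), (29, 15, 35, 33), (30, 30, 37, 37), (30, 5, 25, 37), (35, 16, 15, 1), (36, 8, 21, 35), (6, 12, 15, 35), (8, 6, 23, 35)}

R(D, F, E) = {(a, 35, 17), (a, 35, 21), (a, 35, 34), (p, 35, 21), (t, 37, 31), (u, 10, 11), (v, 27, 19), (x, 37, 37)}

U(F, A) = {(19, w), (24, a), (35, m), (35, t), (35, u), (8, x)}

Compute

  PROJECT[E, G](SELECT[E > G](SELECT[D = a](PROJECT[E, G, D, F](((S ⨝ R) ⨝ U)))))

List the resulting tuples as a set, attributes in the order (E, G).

Joining S and R on F yields {(11, 17, 27, 35, a, 17), (11, 17, 27, 35, a, 21), (11, 17, 27, 35, a, 34), (11, 17, 27, 35, p, 21), (13, 30, 25, 37, t, 31), (13, 30, 25, 37, x, 37), (21, 28, 26, 37, t, 31), (21, 28, 26, 37, x, 37), (30, 30, 37, 37, t, 31), (30, 30, 37, 37, x, 37), (30, 5, 25, 37, t, 31), (30, 5, 25, 37, x, 37), (36, 8, 21, 35, a, 17), (36, 8, 21, 35, a, 21), (36, 8, 21, 35, a, 34), (36, 8, 21, 35, p, 21), (6, 12, 15, 35, a, 17), (6, 12, 15, 35, a, 21), (6, 12, 15, 35, a, 34), (6, 12, 15, 35, p, 21), (8, 6, 23, 35, a, 17), (8, 6, 23, 35, a, 21), (8, 6, 23, 35, a, 34), (8, 6, 23, 35, p, 21)}.
Joining (S ⨝ R) and U on F yields {(11, 17, 27, 35, a, 17, m), (11, 17, 27, 35, a, 17, t), (11, 17, 27, 35, a, 17, u), (11, 17, 27, 35, a, 21, m), (11, 17, 27, 35, a, 21, t), (11, 17, 27, 35, a, 21, u), (11, 17, 27, 35, a, 34, m), (11, 17, 27, 35, a, 34, t), (11, 17, 27, 35, a, 34, u), (11, 17, 27, 35, p, 21, m), (11, 17, 27, 35, p, 21, t), (11, 17, 27, 35, p, 21, u), (36, 8, 21, 35, a, 17, m), (36, 8, 21, 35, a, 17, t), (36, 8, 21, 35, a, 17, u), (36, 8, 21, 35, a, 21, m), (36, 8, 21, 35, a, 21, t), (36, 8, 21, 35, a, 21, u), (36, 8, 21, 35, a, 34, m), (36, 8, 21, 35, a, 34, t), (36, 8, 21, 35, a, 34, u), (36, 8, 21, 35, p, 21, m), (36, 8, 21, 35, p, 21, t), (36, 8, 21, 35, p, 21, u), (6, 12, 15, 35, a, 17, m), (6, 12, 15, 35, a, 17, t), (6, 12, 15, 35, a, 17, u), (6, 12, 15, 35, a, 21, m), (6, 12, 15, 35, a, 21, t), (6, 12, 15, 35, a, 21, u), (6, 12, 15, 35, a, 34, m), (6, 12, 15, 35, a, 34, t), (6, 12, 15, 35, a, 34, u), (6, 12, 15, 35, p, 21, m), (6, 12, 15, 35, p, 21, t), (6, 12, 15, 35, p, 21, u), (8, 6, 23, 35, a, 17, m), (8, 6, 23, 35, a, 17, t), (8, 6, 23, 35, a, 17, u), (8, 6, 23, 35, a, 21, m), (8, 6, 23, 35, a, 21, t), (8, 6, 23, 35, a, 21, u), (8, 6, 23, 35, a, 34, m), (8, 6, 23, 35, a, 34, t), (8, 6, 23, 35, a, 34, u), (8, 6, 23, 35, p, 21, m), (8, 6, 23, 35, p, 21, t), (8, 6, 23, 35, p, 21, u)}.
Keep only column(s) E, G, D, F (32 duplicate(s) eliminated): {(17, 15, a, 35), (17, 21, a, 35), (17, 23, a, 35), (17, 27, a, 35), (21, 15, a, 35), (21, 15, p, 35), (21, 21, a, 35), (21, 21, p, 35), (21, 23, a, 35), (21, 23, p, 35), (21, 27, a, 35), (21, 27, p, 35), (34, 15, a, 35), (34, 21, a, 35), (34, 23, a, 35), (34, 27, a, 35)}
Filtering on D = a leaves {(17, 15, a, 35), (17, 21, a, 35), (17, 23, a, 35), (17, 27, a, 35), (21, 15, a, 35), (21, 21, a, 35), (21, 23, a, 35), (21, 27, a, 35), (34, 15, a, 35), (34, 21, a, 35), (34, 23, a, 35), (34, 27, a, 35)}.
Filtering on E > G leaves {(17, 15, a, 35), (21, 15, a, 35), (34, 15, a, 35), (34, 21, a, 35), (34, 23, a, 35), (34, 27, a, 35)}.
Keep only column(s) E, G: {(17, 15), (21, 15), (34, 15), (34, 21), (34, 23), (34, 27)}

{(17, 15), (21, 15), (34, 15), (34, 21), (34, 23), (34, 27)}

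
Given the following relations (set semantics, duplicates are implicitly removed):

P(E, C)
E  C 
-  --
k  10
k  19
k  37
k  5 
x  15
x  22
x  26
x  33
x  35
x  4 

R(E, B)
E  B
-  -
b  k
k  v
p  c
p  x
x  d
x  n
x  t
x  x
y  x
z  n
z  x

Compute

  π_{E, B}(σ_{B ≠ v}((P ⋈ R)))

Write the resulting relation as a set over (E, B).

{(x, d), (x, n), (x, t), (x, x)}

P ⋈ R (natural join on E): {(k, 10, v), (k, 19, v), (k, 37, v), (k, 5, v), (x, 15, d), (x, 15, n), (x, 15, t), (x, 15, x), (x, 22, d), (x, 22, n), (x, 22, t), (x, 22, x), (x, 26, d), (x, 26, n), (x, 26, t), (x, 26, x), (x, 33, d), (x, 33, n), (x, 33, t), (x, 33, x), (x, 35, d), (x, 35, n), (x, 35, t), (x, 35, x), (x, 4, d), (x, 4, n), (x, 4, t), (x, 4, x)}
σ[B ≠ v]: keep tuples satisfying B ≠ v → {(x, 15, d), (x, 15, n), (x, 15, t), (x, 15, x), (x, 22, d), (x, 22, n), (x, 22, t), (x, 22, x), (x, 26, d), (x, 26, n), (x, 26, t), (x, 26, x), (x, 33, d), (x, 33, n), (x, 33, t), (x, 33, x), (x, 35, d), (x, 35, n), (x, 35, t), (x, 35, x), (x, 4, d), (x, 4, n), (x, 4, t), (x, 4, x)}
Projecting to E, B (20 duplicate(s) eliminated): {(x, d), (x, n), (x, t), (x, x)}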